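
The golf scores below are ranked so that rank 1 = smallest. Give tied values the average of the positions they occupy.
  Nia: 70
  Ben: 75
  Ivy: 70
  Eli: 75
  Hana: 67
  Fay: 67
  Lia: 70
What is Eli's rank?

Sorted (ascending): 67, 67, 70, 70, 70, 75, 75
The 2 values of 67 occupy positions 1–2 → average rank (1+2)/2 = 1.5.
The 3 values of 70 occupy positions 3–5 → average rank 4.
The 2 values of 75 occupy positions 6–7 → average rank (6+7)/2 = 6.5.
Eli has value 75 → rank 6.5.

6.5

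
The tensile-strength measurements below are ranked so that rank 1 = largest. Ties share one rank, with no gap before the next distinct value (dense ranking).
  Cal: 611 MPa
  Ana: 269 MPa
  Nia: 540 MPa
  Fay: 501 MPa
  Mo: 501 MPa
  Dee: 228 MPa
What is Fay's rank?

Sorted (descending): 611, 540, 501, 501, 269, 228
The 2 values of 501 share dense rank 3.
Remaining distinct values take the next consecutive integers.
Fay has value 501 MPa → rank 3.

3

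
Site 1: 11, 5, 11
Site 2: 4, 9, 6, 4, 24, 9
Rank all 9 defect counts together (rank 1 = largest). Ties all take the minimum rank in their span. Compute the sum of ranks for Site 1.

11

Sorted (descending): 24, 11, 11, 9, 9, 6, 5, 4, 4
The 2 values of 11 occupy positions 2–3 → each gets rank 2.
The 2 values of 9 occupy positions 4–5 → each gets rank 4.
The 2 values of 4 occupy positions 8–9 → each gets rank 8.
Site 1 values → pooled ranks: 11→2, 5→7, 11→2
Rank sum = 2 + 7 + 2 = 11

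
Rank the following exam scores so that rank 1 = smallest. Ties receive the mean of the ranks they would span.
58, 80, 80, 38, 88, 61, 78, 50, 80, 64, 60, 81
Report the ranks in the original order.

3, 9, 9, 1, 12, 5, 7, 2, 9, 6, 4, 11

Sorted (ascending): 38, 50, 58, 60, 61, 64, 78, 80, 80, 80, 81, 88
The 3 values of 80 occupy positions 8–10 → average rank 9.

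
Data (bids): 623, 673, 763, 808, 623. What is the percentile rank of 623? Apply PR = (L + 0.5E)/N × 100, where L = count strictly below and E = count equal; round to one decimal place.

N = 5.
Strictly below 623: 0. Equal to 623: 2.
PR = (0 + 0.5·2)/5 × 100 = 20.0

20.0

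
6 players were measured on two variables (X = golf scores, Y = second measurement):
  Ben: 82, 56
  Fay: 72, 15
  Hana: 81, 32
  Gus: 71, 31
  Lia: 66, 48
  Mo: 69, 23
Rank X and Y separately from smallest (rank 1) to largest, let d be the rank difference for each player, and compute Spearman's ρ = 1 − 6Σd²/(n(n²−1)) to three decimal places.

Ranks of variable 1: 6, 4, 5, 3, 1, 2
Ranks of variable 2: 6, 1, 4, 3, 5, 2
d = r₁ − r₂: 0, 3, 1, 0, -4, 0
d²: 0, 9, 1, 0, 16, 0; Σd² = 26
ρ = 1 − 6·26/(6·35) = 1 − 156/210 = 0.257

0.257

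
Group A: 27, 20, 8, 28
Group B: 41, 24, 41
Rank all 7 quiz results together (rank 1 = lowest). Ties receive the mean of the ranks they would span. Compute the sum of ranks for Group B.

Sorted (ascending): 8, 20, 24, 27, 28, 41, 41
The 2 values of 41 occupy positions 6–7 → average rank (6+7)/2 = 6.5.
Group B values → pooled ranks: 41→6.5, 24→3, 41→6.5
Rank sum = 6.5 + 3 + 6.5 = 16

16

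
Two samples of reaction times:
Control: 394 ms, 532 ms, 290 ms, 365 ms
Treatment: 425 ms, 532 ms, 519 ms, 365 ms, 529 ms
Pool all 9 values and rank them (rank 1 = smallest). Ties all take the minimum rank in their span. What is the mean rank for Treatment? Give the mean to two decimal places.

Sorted (ascending): 290, 365, 365, 394, 425, 519, 529, 532, 532
The 2 values of 365 occupy positions 2–3 → each gets rank 2.
The 2 values of 532 occupy positions 8–9 → each gets rank 8.
Treatment values → pooled ranks: 425→5, 532→8, 519→6, 365→2, 529→7
Mean rank = (5 + 8 + 6 + 2 + 7) / 5 = 5.60

5.60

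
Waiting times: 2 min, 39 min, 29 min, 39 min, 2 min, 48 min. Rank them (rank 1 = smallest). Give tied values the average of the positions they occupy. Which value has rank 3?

29

Sorted (ascending): 2, 2, 29, 39, 39, 48
The 2 values of 2 occupy positions 1–2 → average rank (1+2)/2 = 1.5.
The 2 values of 39 occupy positions 4–5 → average rank (4+5)/2 = 4.5.
Rank 3 → value 29.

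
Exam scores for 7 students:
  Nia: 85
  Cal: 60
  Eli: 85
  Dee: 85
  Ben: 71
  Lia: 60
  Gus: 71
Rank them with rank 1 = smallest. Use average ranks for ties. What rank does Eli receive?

Sorted (ascending): 60, 60, 71, 71, 85, 85, 85
The 2 values of 60 occupy positions 1–2 → average rank (1+2)/2 = 1.5.
The 2 values of 71 occupy positions 3–4 → average rank (3+4)/2 = 3.5.
The 3 values of 85 occupy positions 5–7 → average rank 6.
Eli has value 85 → rank 6.

6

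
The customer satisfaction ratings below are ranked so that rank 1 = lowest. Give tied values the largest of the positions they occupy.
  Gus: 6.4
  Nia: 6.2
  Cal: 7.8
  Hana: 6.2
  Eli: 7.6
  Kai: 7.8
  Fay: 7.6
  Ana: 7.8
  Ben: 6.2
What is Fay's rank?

6

Sorted (ascending): 6.2, 6.2, 6.2, 6.4, 7.6, 7.6, 7.8, 7.8, 7.8
The 3 values of 6.2 occupy positions 1–3 → each gets rank 3.
The 2 values of 7.6 occupy positions 5–6 → each gets rank 6.
The 3 values of 7.8 occupy positions 7–9 → each gets rank 9.
Fay has value 7.6 → rank 6.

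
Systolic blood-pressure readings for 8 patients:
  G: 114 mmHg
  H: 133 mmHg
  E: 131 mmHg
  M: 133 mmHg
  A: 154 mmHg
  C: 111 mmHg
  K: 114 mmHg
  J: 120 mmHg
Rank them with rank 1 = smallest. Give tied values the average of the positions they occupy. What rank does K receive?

Sorted (ascending): 111, 114, 114, 120, 131, 133, 133, 154
The 2 values of 114 occupy positions 2–3 → average rank (2+3)/2 = 2.5.
The 2 values of 133 occupy positions 6–7 → average rank (6+7)/2 = 6.5.
K has value 114 mmHg → rank 2.5.

2.5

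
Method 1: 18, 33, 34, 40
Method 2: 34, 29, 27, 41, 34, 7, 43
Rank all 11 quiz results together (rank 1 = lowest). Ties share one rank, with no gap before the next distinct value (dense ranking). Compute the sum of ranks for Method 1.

Sorted (ascending): 7, 18, 27, 29, 33, 34, 34, 34, 40, 41, 43
The 3 values of 34 share dense rank 6.
Remaining distinct values take the next consecutive integers.
Method 1 values → pooled ranks: 18→2, 33→5, 34→6, 40→7
Rank sum = 2 + 5 + 6 + 7 = 20

20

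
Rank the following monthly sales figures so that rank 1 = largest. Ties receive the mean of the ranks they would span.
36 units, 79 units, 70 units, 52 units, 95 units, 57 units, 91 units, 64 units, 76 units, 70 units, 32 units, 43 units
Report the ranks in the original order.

Sorted (descending): 95, 91, 79, 76, 70, 70, 64, 57, 52, 43, 36, 32
The 2 values of 70 occupy positions 5–6 → average rank (5+6)/2 = 5.5.

11, 3, 5.5, 9, 1, 8, 2, 7, 4, 5.5, 12, 10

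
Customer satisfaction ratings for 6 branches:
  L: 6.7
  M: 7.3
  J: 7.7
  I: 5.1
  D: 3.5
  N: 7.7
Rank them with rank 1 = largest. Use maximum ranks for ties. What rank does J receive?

2

Sorted (descending): 7.7, 7.7, 7.3, 6.7, 5.1, 3.5
The 2 values of 7.7 occupy positions 1–2 → each gets rank 2.
J has value 7.7 → rank 2.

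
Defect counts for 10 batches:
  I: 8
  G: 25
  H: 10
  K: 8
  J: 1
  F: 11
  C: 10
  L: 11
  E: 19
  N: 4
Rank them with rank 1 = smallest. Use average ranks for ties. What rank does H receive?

Sorted (ascending): 1, 4, 8, 8, 10, 10, 11, 11, 19, 25
The 2 values of 8 occupy positions 3–4 → average rank (3+4)/2 = 3.5.
The 2 values of 10 occupy positions 5–6 → average rank (5+6)/2 = 5.5.
The 2 values of 11 occupy positions 7–8 → average rank (7+8)/2 = 7.5.
H has value 10 → rank 5.5.

5.5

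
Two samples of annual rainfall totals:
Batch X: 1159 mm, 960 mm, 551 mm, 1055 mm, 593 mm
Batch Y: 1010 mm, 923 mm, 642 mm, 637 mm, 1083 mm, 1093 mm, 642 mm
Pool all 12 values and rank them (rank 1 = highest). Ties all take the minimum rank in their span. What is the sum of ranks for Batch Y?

43

Sorted (descending): 1159, 1093, 1083, 1055, 1010, 960, 923, 642, 642, 637, 593, 551
The 2 values of 642 occupy positions 8–9 → each gets rank 8.
Batch Y values → pooled ranks: 1010→5, 923→7, 642→8, 637→10, 1083→3, 1093→2, 642→8
Rank sum = 5 + 7 + 8 + 10 + 3 + 2 + 8 = 43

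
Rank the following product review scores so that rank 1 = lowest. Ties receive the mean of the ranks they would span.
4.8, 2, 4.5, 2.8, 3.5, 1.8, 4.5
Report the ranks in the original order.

Sorted (ascending): 1.8, 2, 2.8, 3.5, 4.5, 4.5, 4.8
The 2 values of 4.5 occupy positions 5–6 → average rank (5+6)/2 = 5.5.

7, 2, 5.5, 3, 4, 1, 5.5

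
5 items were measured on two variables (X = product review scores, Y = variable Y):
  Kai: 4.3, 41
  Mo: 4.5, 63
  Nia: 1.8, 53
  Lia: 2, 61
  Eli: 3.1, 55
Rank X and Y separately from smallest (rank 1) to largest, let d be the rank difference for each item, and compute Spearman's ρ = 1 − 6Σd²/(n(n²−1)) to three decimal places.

0.300

Ranks of variable 1: 4, 5, 1, 2, 3
Ranks of variable 2: 1, 5, 2, 4, 3
d = r₁ − r₂: 3, 0, -1, -2, 0
d²: 9, 0, 1, 4, 0; Σd² = 14
ρ = 1 − 6·14/(5·24) = 1 − 84/120 = 0.300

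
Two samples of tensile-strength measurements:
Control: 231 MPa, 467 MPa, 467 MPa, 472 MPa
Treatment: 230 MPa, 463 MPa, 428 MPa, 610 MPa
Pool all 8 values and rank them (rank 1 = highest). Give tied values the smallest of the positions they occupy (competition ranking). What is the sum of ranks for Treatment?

Sorted (descending): 610, 472, 467, 467, 463, 428, 231, 230
The 2 values of 467 occupy positions 3–4 → each gets rank 3.
Treatment values → pooled ranks: 230→8, 463→5, 428→6, 610→1
Rank sum = 8 + 5 + 6 + 1 = 20

20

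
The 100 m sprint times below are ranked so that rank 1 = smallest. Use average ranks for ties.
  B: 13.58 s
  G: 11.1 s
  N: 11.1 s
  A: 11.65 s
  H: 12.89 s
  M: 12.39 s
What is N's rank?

1.5

Sorted (ascending): 11.1, 11.1, 11.65, 12.39, 12.89, 13.58
The 2 values of 11.1 occupy positions 1–2 → average rank (1+2)/2 = 1.5.
N has value 11.1 s → rank 1.5.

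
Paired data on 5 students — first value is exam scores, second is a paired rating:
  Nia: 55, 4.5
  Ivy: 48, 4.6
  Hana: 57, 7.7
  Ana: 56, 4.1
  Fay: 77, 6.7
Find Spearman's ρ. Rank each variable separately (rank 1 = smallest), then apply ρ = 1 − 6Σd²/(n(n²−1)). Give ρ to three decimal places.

Ranks of variable 1: 2, 1, 4, 3, 5
Ranks of variable 2: 2, 3, 5, 1, 4
d = r₁ − r₂: 0, -2, -1, 2, 1
d²: 0, 4, 1, 4, 1; Σd² = 10
ρ = 1 − 6·10/(5·24) = 1 − 60/120 = 0.500

0.500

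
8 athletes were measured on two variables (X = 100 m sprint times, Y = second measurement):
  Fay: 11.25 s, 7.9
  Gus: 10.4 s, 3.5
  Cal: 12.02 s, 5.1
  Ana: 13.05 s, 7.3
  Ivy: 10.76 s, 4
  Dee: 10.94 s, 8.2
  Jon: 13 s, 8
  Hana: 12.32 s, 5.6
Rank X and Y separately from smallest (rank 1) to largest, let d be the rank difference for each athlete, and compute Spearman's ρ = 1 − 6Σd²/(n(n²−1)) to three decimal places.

0.452

Ranks of variable 1: 4, 1, 5, 8, 2, 3, 7, 6
Ranks of variable 2: 6, 1, 3, 5, 2, 8, 7, 4
d = r₁ − r₂: -2, 0, 2, 3, 0, -5, 0, 2
d²: 4, 0, 4, 9, 0, 25, 0, 4; Σd² = 46
ρ = 1 − 6·46/(8·63) = 1 − 276/504 = 0.452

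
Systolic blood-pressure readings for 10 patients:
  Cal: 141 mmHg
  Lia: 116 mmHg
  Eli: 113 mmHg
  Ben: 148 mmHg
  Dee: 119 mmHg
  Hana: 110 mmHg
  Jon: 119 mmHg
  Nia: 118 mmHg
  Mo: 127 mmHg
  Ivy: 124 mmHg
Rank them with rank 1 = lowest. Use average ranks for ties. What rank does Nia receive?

4

Sorted (ascending): 110, 113, 116, 118, 119, 119, 124, 127, 141, 148
The 2 values of 119 occupy positions 5–6 → average rank (5+6)/2 = 5.5.
Nia has value 118 mmHg → rank 4.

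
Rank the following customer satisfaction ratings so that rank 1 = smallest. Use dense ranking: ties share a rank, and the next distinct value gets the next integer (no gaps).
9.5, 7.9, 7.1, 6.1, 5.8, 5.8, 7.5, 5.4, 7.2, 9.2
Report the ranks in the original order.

9, 7, 4, 3, 2, 2, 6, 1, 5, 8

Sorted (ascending): 5.4, 5.8, 5.8, 6.1, 7.1, 7.2, 7.5, 7.9, 9.2, 9.5
The 2 values of 5.8 share dense rank 2.
Remaining distinct values take the next consecutive integers.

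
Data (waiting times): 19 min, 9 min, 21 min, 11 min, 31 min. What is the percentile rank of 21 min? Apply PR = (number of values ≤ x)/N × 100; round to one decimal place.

80.0

N = 5.
Strictly below 21: 3. Equal to 21: 1.
PR = 4/5 × 100 = 80.0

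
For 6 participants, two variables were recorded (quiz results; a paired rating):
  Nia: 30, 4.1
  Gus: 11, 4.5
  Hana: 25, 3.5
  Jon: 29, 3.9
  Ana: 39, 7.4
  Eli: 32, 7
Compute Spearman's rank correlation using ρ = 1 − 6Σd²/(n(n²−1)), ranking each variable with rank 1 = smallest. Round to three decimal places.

Ranks of variable 1: 4, 1, 2, 3, 6, 5
Ranks of variable 2: 3, 4, 1, 2, 6, 5
d = r₁ − r₂: 1, -3, 1, 1, 0, 0
d²: 1, 9, 1, 1, 0, 0; Σd² = 12
ρ = 1 − 6·12/(6·35) = 1 − 72/210 = 0.657

0.657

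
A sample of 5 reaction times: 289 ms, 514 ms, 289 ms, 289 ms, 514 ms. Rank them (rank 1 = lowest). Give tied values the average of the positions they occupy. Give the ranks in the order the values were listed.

2, 4.5, 2, 2, 4.5

Sorted (ascending): 289, 289, 289, 514, 514
The 3 values of 289 occupy positions 1–3 → average rank 2.
The 2 values of 514 occupy positions 4–5 → average rank (4+5)/2 = 4.5.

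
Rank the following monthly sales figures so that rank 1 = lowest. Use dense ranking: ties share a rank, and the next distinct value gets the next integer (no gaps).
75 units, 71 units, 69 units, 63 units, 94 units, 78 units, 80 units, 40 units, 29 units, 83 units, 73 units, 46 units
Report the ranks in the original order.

8, 6, 5, 4, 12, 9, 10, 2, 1, 11, 7, 3

Sorted (ascending): 29, 40, 46, 63, 69, 71, 73, 75, 78, 80, 83, 94
No ties — each value takes its position as its rank.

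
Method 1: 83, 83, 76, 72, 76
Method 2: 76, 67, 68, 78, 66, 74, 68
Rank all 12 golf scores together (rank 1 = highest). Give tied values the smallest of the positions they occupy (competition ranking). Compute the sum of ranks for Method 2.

Sorted (descending): 83, 83, 78, 76, 76, 76, 74, 72, 68, 68, 67, 66
The 2 values of 83 occupy positions 1–2 → each gets rank 1.
The 3 values of 76 occupy positions 4–6 → each gets rank 4.
The 2 values of 68 occupy positions 9–10 → each gets rank 9.
Method 2 values → pooled ranks: 76→4, 67→11, 68→9, 78→3, 66→12, 74→7, 68→9
Rank sum = 4 + 11 + 9 + 3 + 12 + 7 + 9 = 55

55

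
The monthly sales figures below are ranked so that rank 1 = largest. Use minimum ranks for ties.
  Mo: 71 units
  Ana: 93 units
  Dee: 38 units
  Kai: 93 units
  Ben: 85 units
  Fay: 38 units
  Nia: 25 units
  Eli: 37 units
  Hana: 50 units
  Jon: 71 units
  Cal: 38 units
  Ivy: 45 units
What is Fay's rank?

Sorted (descending): 93, 93, 85, 71, 71, 50, 45, 38, 38, 38, 37, 25
The 2 values of 93 occupy positions 1–2 → each gets rank 1.
The 2 values of 71 occupy positions 4–5 → each gets rank 4.
The 3 values of 38 occupy positions 8–10 → each gets rank 8.
Fay has value 38 units → rank 8.

8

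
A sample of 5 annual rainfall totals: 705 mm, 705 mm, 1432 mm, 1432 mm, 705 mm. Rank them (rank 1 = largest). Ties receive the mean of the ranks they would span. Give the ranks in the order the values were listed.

4, 4, 1.5, 1.5, 4

Sorted (descending): 1432, 1432, 705, 705, 705
The 2 values of 1432 occupy positions 1–2 → average rank (1+2)/2 = 1.5.
The 3 values of 705 occupy positions 3–5 → average rank 4.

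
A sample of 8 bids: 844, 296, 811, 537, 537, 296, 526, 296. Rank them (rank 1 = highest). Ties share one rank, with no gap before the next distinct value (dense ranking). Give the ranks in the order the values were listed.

Sorted (descending): 844, 811, 537, 537, 526, 296, 296, 296
The 2 values of 537 share dense rank 3.
The 3 values of 296 share dense rank 5.
Remaining distinct values take the next consecutive integers.

1, 5, 2, 3, 3, 5, 4, 5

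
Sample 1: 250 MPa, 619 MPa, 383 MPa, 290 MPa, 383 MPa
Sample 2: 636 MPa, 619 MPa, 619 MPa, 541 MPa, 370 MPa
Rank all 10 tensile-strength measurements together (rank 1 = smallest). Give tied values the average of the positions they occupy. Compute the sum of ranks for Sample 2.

35

Sorted (ascending): 250, 290, 370, 383, 383, 541, 619, 619, 619, 636
The 2 values of 383 occupy positions 4–5 → average rank (4+5)/2 = 4.5.
The 3 values of 619 occupy positions 7–9 → average rank 8.
Sample 2 values → pooled ranks: 636→10, 619→8, 619→8, 541→6, 370→3
Rank sum = 10 + 8 + 8 + 6 + 3 = 35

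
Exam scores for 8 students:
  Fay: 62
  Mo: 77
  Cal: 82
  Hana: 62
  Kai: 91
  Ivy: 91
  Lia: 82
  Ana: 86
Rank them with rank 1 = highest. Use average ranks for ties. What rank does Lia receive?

Sorted (descending): 91, 91, 86, 82, 82, 77, 62, 62
The 2 values of 91 occupy positions 1–2 → average rank (1+2)/2 = 1.5.
The 2 values of 82 occupy positions 4–5 → average rank (4+5)/2 = 4.5.
The 2 values of 62 occupy positions 7–8 → average rank (7+8)/2 = 7.5.
Lia has value 82 → rank 4.5.

4.5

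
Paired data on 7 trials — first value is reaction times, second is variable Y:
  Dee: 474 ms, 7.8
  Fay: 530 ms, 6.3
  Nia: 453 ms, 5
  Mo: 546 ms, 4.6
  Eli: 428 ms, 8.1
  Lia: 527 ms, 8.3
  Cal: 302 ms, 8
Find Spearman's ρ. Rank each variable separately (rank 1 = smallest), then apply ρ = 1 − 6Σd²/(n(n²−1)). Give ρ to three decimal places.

-0.464

Ranks of variable 1: 4, 6, 3, 7, 2, 5, 1
Ranks of variable 2: 4, 3, 2, 1, 6, 7, 5
d = r₁ − r₂: 0, 3, 1, 6, -4, -2, -4
d²: 0, 9, 1, 36, 16, 4, 16; Σd² = 82
ρ = 1 − 6·82/(7·48) = 1 − 492/336 = -0.464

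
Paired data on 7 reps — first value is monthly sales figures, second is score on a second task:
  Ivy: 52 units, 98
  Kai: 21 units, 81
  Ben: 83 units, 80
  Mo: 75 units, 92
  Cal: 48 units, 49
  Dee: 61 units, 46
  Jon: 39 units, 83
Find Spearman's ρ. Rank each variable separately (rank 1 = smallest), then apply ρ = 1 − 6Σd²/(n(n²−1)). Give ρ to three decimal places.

Ranks of variable 1: 4, 1, 7, 6, 3, 5, 2
Ranks of variable 2: 7, 4, 3, 6, 2, 1, 5
d = r₁ − r₂: -3, -3, 4, 0, 1, 4, -3
d²: 9, 9, 16, 0, 1, 16, 9; Σd² = 60
ρ = 1 − 6·60/(7·48) = 1 − 360/336 = -0.071

-0.071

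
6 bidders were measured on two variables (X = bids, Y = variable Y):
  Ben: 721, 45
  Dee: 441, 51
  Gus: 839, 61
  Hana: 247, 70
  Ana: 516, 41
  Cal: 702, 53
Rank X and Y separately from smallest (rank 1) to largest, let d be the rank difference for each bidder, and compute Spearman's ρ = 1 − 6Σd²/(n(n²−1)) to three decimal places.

-0.143

Ranks of variable 1: 5, 2, 6, 1, 3, 4
Ranks of variable 2: 2, 3, 5, 6, 1, 4
d = r₁ − r₂: 3, -1, 1, -5, 2, 0
d²: 9, 1, 1, 25, 4, 0; Σd² = 40
ρ = 1 − 6·40/(6·35) = 1 − 240/210 = -0.143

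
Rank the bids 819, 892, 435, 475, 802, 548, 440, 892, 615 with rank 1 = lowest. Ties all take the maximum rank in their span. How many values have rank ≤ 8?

Sorted (ascending): 435, 440, 475, 548, 615, 802, 819, 892, 892
The 2 values of 892 occupy positions 8–9 → each gets rank 9.
Ranks ≤ 8: {1, 2, 3, 4, 5, 6, 7} → 7 values.

7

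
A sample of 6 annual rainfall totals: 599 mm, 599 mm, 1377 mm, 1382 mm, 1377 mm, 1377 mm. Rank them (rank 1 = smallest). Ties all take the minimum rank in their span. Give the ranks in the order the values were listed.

Sorted (ascending): 599, 599, 1377, 1377, 1377, 1382
The 2 values of 599 occupy positions 1–2 → each gets rank 1.
The 3 values of 1377 occupy positions 3–5 → each gets rank 3.

1, 1, 3, 6, 3, 3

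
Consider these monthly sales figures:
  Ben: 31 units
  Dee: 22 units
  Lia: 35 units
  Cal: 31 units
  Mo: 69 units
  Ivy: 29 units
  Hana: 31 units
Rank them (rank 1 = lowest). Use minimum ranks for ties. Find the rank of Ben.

3

Sorted (ascending): 22, 29, 31, 31, 31, 35, 69
The 3 values of 31 occupy positions 3–5 → each gets rank 3.
Ben has value 31 units → rank 3.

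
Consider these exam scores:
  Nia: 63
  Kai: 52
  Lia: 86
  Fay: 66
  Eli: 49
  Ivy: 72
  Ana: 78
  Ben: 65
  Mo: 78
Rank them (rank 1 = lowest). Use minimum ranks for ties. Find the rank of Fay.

Sorted (ascending): 49, 52, 63, 65, 66, 72, 78, 78, 86
The 2 values of 78 occupy positions 7–8 → each gets rank 7.
Fay has value 66 → rank 5.

5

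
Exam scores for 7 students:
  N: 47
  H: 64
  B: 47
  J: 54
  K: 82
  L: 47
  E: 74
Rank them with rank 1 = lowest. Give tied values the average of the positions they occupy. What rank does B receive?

Sorted (ascending): 47, 47, 47, 54, 64, 74, 82
The 3 values of 47 occupy positions 1–3 → average rank 2.
B has value 47 → rank 2.

2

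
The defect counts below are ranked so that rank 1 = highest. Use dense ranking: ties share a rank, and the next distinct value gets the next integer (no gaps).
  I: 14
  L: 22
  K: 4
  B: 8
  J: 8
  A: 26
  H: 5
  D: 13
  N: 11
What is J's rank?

6

Sorted (descending): 26, 22, 14, 13, 11, 8, 8, 5, 4
The 2 values of 8 share dense rank 6.
Remaining distinct values take the next consecutive integers.
J has value 8 → rank 6.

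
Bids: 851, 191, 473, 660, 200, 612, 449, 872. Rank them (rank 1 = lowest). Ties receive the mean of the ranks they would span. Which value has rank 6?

Sorted (ascending): 191, 200, 449, 473, 612, 660, 851, 872
No ties — each value takes its position as its rank.
Rank 6 → value 660.

660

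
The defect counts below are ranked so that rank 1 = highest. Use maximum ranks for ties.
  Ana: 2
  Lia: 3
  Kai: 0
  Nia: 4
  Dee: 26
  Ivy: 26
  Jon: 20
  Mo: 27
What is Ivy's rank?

3

Sorted (descending): 27, 26, 26, 20, 4, 3, 2, 0
The 2 values of 26 occupy positions 2–3 → each gets rank 3.
Ivy has value 26 → rank 3.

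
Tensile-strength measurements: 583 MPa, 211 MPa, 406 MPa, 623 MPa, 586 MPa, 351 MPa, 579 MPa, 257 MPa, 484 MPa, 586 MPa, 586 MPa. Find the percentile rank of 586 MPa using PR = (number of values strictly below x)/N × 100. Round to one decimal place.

63.6

N = 11.
Strictly below 586: 7. Equal to 586: 3.
PR = 7/11 × 100 = 63.6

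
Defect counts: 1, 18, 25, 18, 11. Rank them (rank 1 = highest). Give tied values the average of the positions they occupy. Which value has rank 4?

Sorted (descending): 25, 18, 18, 11, 1
The 2 values of 18 occupy positions 2–3 → average rank (2+3)/2 = 2.5.
Rank 4 → value 11.

11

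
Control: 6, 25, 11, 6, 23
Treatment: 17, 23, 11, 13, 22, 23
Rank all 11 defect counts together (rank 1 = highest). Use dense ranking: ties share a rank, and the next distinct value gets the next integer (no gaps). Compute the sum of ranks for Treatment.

Sorted (descending): 25, 23, 23, 23, 22, 17, 13, 11, 11, 6, 6
The 3 values of 23 share dense rank 2.
The 2 values of 11 share dense rank 6.
The 2 values of 6 share dense rank 7.
Remaining distinct values take the next consecutive integers.
Treatment values → pooled ranks: 17→4, 23→2, 11→6, 13→5, 22→3, 23→2
Rank sum = 4 + 2 + 6 + 5 + 3 + 2 = 22

22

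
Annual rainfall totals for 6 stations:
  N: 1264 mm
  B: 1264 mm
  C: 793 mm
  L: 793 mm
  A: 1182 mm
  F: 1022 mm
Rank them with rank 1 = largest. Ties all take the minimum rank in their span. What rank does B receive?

Sorted (descending): 1264, 1264, 1182, 1022, 793, 793
The 2 values of 1264 occupy positions 1–2 → each gets rank 1.
The 2 values of 793 occupy positions 5–6 → each gets rank 5.
B has value 1264 mm → rank 1.

1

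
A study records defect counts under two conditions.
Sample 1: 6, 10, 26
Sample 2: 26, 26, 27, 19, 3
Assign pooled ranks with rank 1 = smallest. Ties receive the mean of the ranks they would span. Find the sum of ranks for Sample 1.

Sorted (ascending): 3, 6, 10, 19, 26, 26, 26, 27
The 3 values of 26 occupy positions 5–7 → average rank 6.
Sample 1 values → pooled ranks: 6→2, 10→3, 26→6
Rank sum = 2 + 3 + 6 = 11

11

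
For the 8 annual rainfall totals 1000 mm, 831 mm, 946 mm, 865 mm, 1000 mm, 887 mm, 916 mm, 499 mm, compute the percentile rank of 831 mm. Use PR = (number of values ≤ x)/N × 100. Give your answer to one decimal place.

25.0

N = 8.
Strictly below 831: 1. Equal to 831: 1.
PR = 2/8 × 100 = 25.0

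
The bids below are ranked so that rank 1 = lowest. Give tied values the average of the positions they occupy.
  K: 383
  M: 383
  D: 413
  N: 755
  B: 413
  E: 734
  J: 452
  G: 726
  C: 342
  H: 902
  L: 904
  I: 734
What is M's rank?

Sorted (ascending): 342, 383, 383, 413, 413, 452, 726, 734, 734, 755, 902, 904
The 2 values of 383 occupy positions 2–3 → average rank (2+3)/2 = 2.5.
The 2 values of 413 occupy positions 4–5 → average rank (4+5)/2 = 4.5.
The 2 values of 734 occupy positions 8–9 → average rank (8+9)/2 = 8.5.
M has value 383 → rank 2.5.

2.5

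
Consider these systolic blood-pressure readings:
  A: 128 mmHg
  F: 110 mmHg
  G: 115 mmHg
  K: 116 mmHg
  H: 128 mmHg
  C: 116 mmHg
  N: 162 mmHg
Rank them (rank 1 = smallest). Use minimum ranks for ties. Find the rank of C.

Sorted (ascending): 110, 115, 116, 116, 128, 128, 162
The 2 values of 116 occupy positions 3–4 → each gets rank 3.
The 2 values of 128 occupy positions 5–6 → each gets rank 5.
C has value 116 mmHg → rank 3.

3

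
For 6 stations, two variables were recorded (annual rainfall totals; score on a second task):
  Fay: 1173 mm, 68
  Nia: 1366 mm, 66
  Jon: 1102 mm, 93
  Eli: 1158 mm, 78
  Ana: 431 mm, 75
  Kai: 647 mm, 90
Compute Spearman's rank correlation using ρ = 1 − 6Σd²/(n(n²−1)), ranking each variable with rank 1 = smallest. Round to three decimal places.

-0.600

Ranks of variable 1: 5, 6, 3, 4, 1, 2
Ranks of variable 2: 2, 1, 6, 4, 3, 5
d = r₁ − r₂: 3, 5, -3, 0, -2, -3
d²: 9, 25, 9, 0, 4, 9; Σd² = 56
ρ = 1 − 6·56/(6·35) = 1 − 336/210 = -0.600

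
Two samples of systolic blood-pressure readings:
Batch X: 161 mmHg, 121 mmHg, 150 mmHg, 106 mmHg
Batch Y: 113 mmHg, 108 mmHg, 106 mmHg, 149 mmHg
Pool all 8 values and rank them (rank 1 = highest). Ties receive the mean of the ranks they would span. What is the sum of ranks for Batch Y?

21.5

Sorted (descending): 161, 150, 149, 121, 113, 108, 106, 106
The 2 values of 106 occupy positions 7–8 → average rank (7+8)/2 = 7.5.
Batch Y values → pooled ranks: 113→5, 108→6, 106→7.5, 149→3
Rank sum = 5 + 6 + 7.5 + 3 = 21.5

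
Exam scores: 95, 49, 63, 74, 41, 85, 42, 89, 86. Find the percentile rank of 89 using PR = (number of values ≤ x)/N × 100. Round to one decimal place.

N = 9.
Strictly below 89: 7. Equal to 89: 1.
PR = 8/9 × 100 = 88.9

88.9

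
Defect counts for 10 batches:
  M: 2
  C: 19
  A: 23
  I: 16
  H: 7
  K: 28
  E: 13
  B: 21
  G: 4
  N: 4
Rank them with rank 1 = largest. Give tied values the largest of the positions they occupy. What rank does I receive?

Sorted (descending): 28, 23, 21, 19, 16, 13, 7, 4, 4, 2
The 2 values of 4 occupy positions 8–9 → each gets rank 9.
I has value 16 → rank 5.

5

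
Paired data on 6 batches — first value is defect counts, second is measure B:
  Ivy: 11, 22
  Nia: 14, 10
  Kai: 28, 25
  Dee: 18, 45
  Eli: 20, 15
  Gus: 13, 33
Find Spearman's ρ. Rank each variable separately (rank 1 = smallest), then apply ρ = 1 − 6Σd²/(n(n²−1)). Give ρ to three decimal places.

0.029

Ranks of variable 1: 1, 3, 6, 4, 5, 2
Ranks of variable 2: 3, 1, 4, 6, 2, 5
d = r₁ − r₂: -2, 2, 2, -2, 3, -3
d²: 4, 4, 4, 4, 9, 9; Σd² = 34
ρ = 1 − 6·34/(6·35) = 1 − 204/210 = 0.029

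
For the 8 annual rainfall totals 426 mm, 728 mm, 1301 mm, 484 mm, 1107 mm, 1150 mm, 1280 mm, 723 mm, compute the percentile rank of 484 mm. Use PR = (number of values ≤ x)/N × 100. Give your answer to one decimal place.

25.0

N = 8.
Strictly below 484: 1. Equal to 484: 1.
PR = 2/8 × 100 = 25.0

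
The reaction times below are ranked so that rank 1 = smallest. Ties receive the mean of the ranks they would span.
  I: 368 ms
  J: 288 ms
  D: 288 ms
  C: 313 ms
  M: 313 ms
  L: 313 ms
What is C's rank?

4

Sorted (ascending): 288, 288, 313, 313, 313, 368
The 2 values of 288 occupy positions 1–2 → average rank (1+2)/2 = 1.5.
The 3 values of 313 occupy positions 3–5 → average rank 4.
C has value 313 ms → rank 4.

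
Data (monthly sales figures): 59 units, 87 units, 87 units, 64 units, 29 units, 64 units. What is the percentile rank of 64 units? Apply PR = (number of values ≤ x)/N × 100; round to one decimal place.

66.7

N = 6.
Strictly below 64: 2. Equal to 64: 2.
PR = 4/6 × 100 = 66.7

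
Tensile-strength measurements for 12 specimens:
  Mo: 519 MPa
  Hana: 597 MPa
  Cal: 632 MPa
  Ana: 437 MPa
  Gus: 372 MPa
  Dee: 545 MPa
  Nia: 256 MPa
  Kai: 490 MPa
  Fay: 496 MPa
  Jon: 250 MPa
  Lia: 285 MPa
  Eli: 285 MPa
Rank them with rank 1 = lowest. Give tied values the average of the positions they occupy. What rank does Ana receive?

Sorted (ascending): 250, 256, 285, 285, 372, 437, 490, 496, 519, 545, 597, 632
The 2 values of 285 occupy positions 3–4 → average rank (3+4)/2 = 3.5.
Ana has value 437 MPa → rank 6.

6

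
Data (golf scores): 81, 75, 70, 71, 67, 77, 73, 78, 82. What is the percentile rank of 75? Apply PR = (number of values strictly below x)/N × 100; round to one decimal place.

N = 9.
Strictly below 75: 4. Equal to 75: 1.
PR = 4/9 × 100 = 44.4

44.4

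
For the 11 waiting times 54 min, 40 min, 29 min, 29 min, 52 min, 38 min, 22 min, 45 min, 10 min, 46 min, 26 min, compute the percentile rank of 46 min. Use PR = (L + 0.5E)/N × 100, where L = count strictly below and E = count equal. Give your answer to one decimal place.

N = 11.
Strictly below 46: 8. Equal to 46: 1.
PR = (8 + 0.5·1)/11 × 100 = 77.3

77.3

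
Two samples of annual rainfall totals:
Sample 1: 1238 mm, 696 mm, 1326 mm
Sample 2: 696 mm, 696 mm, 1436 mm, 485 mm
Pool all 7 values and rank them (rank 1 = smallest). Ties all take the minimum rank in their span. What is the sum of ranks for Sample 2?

12

Sorted (ascending): 485, 696, 696, 696, 1238, 1326, 1436
The 3 values of 696 occupy positions 2–4 → each gets rank 2.
Sample 2 values → pooled ranks: 696→2, 696→2, 1436→7, 485→1
Rank sum = 2 + 2 + 7 + 1 = 12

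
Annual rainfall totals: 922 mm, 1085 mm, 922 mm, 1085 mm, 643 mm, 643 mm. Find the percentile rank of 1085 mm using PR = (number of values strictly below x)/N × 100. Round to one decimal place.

66.7

N = 6.
Strictly below 1085: 4. Equal to 1085: 2.
PR = 4/6 × 100 = 66.7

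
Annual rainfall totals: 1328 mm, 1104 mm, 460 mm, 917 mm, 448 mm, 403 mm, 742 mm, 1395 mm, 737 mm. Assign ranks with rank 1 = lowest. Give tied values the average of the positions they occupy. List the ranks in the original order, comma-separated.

8, 7, 3, 6, 2, 1, 5, 9, 4

Sorted (ascending): 403, 448, 460, 737, 742, 917, 1104, 1328, 1395
No ties — each value takes its position as its rank.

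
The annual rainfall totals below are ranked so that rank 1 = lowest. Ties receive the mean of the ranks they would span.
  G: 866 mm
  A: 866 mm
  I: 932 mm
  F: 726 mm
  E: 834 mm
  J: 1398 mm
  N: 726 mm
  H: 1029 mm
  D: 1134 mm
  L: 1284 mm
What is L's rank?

9

Sorted (ascending): 726, 726, 834, 866, 866, 932, 1029, 1134, 1284, 1398
The 2 values of 726 occupy positions 1–2 → average rank (1+2)/2 = 1.5.
The 2 values of 866 occupy positions 4–5 → average rank (4+5)/2 = 4.5.
L has value 1284 mm → rank 9.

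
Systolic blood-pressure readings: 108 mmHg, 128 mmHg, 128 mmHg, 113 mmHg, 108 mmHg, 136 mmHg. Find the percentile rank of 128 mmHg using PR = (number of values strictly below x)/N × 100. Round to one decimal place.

50.0

N = 6.
Strictly below 128: 3. Equal to 128: 2.
PR = 3/6 × 100 = 50.0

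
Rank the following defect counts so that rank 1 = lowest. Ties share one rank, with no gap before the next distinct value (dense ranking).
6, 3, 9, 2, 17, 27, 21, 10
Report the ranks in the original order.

Sorted (ascending): 2, 3, 6, 9, 10, 17, 21, 27
No ties — each value takes its position as its rank.

3, 2, 4, 1, 6, 8, 7, 5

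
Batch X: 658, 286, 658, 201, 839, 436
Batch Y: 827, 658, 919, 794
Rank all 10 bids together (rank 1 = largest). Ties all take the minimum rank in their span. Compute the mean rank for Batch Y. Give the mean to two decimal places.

3.25

Sorted (descending): 919, 839, 827, 794, 658, 658, 658, 436, 286, 201
The 3 values of 658 occupy positions 5–7 → each gets rank 5.
Batch Y values → pooled ranks: 827→3, 658→5, 919→1, 794→4
Mean rank = (3 + 5 + 1 + 4) / 4 = 3.25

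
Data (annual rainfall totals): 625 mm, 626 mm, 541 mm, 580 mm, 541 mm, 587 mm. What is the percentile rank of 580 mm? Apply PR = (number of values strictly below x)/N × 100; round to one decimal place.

33.3

N = 6.
Strictly below 580: 2. Equal to 580: 1.
PR = 2/6 × 100 = 33.3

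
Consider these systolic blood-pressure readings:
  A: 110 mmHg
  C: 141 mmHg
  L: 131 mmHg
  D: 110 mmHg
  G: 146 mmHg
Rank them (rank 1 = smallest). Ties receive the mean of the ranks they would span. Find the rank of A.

1.5

Sorted (ascending): 110, 110, 131, 141, 146
The 2 values of 110 occupy positions 1–2 → average rank (1+2)/2 = 1.5.
A has value 110 mmHg → rank 1.5.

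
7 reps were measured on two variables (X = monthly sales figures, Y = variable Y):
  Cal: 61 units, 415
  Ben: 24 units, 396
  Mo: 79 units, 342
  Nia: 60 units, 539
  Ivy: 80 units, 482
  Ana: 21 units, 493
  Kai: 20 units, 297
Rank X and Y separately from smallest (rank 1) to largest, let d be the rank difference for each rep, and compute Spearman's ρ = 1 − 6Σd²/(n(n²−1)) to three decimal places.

0.179

Ranks of variable 1: 5, 3, 6, 4, 7, 2, 1
Ranks of variable 2: 4, 3, 2, 7, 5, 6, 1
d = r₁ − r₂: 1, 0, 4, -3, 2, -4, 0
d²: 1, 0, 16, 9, 4, 16, 0; Σd² = 46
ρ = 1 − 6·46/(7·48) = 1 − 276/336 = 0.179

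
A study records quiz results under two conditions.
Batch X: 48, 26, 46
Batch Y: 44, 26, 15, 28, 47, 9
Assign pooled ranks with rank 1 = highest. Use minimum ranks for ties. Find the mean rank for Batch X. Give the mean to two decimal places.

Sorted (descending): 48, 47, 46, 44, 28, 26, 26, 15, 9
The 2 values of 26 occupy positions 6–7 → each gets rank 6.
Batch X values → pooled ranks: 48→1, 26→6, 46→3
Mean rank = (1 + 6 + 3) / 3 = 3.33

3.33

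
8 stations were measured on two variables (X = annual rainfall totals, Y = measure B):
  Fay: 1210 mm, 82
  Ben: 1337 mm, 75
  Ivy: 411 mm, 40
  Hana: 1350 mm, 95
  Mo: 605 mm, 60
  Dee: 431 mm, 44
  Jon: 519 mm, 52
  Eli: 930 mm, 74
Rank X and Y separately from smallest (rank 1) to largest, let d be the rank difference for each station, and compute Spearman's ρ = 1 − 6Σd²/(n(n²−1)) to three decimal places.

Ranks of variable 1: 6, 7, 1, 8, 4, 2, 3, 5
Ranks of variable 2: 7, 6, 1, 8, 4, 2, 3, 5
d = r₁ − r₂: -1, 1, 0, 0, 0, 0, 0, 0
d²: 1, 1, 0, 0, 0, 0, 0, 0; Σd² = 2
ρ = 1 − 6·2/(8·63) = 1 − 12/504 = 0.976

0.976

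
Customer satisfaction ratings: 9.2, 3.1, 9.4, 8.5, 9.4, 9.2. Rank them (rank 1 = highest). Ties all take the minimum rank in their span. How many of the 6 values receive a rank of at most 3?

4

Sorted (descending): 9.4, 9.4, 9.2, 9.2, 8.5, 3.1
The 2 values of 9.4 occupy positions 1–2 → each gets rank 1.
The 2 values of 9.2 occupy positions 3–4 → each gets rank 3.
Ranks ≤ 3: {1, 1, 3, 3} → 4 values.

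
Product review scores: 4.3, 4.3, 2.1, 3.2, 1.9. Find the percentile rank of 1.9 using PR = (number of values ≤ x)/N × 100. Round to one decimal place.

N = 5.
Strictly below 1.9: 0. Equal to 1.9: 1.
PR = 1/5 × 100 = 20.0

20.0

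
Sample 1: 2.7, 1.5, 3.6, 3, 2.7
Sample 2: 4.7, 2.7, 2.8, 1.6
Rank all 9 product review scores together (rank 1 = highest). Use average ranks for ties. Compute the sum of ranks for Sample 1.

Sorted (descending): 4.7, 3.6, 3, 2.8, 2.7, 2.7, 2.7, 1.6, 1.5
The 3 values of 2.7 occupy positions 5–7 → average rank 6.
Sample 1 values → pooled ranks: 2.7→6, 1.5→9, 3.6→2, 3→3, 2.7→6
Rank sum = 6 + 9 + 2 + 3 + 6 = 26

26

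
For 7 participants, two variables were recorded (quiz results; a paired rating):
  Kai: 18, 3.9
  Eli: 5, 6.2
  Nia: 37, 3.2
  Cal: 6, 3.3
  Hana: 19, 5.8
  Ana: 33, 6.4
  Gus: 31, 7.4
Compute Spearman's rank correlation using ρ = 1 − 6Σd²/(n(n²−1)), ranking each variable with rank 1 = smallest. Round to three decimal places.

0.000

Ranks of variable 1: 3, 1, 7, 2, 4, 6, 5
Ranks of variable 2: 3, 5, 1, 2, 4, 6, 7
d = r₁ − r₂: 0, -4, 6, 0, 0, 0, -2
d²: 0, 16, 36, 0, 0, 0, 4; Σd² = 56
ρ = 1 − 6·56/(7·48) = 1 − 336/336 = 0.000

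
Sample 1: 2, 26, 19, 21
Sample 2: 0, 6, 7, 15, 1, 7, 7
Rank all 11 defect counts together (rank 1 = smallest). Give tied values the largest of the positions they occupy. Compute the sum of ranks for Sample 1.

Sorted (ascending): 0, 1, 2, 6, 7, 7, 7, 15, 19, 21, 26
The 3 values of 7 occupy positions 5–7 → each gets rank 7.
Sample 1 values → pooled ranks: 2→3, 26→11, 19→9, 21→10
Rank sum = 3 + 11 + 9 + 10 = 33

33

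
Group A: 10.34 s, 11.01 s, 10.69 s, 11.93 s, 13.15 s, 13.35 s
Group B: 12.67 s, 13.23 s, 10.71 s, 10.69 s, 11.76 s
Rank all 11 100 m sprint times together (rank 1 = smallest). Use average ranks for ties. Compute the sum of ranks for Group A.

Sorted (ascending): 10.34, 10.69, 10.69, 10.71, 11.01, 11.76, 11.93, 12.67, 13.15, 13.23, 13.35
The 2 values of 10.69 occupy positions 2–3 → average rank (2+3)/2 = 2.5.
Group A values → pooled ranks: 10.34→1, 11.01→5, 10.69→2.5, 11.93→7, 13.15→9, 13.35→11
Rank sum = 1 + 5 + 2.5 + 7 + 9 + 11 = 35.5

35.5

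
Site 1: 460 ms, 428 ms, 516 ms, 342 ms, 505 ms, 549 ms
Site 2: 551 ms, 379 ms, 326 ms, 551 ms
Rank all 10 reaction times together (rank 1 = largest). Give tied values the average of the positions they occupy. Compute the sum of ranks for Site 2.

21

Sorted (descending): 551, 551, 549, 516, 505, 460, 428, 379, 342, 326
The 2 values of 551 occupy positions 1–2 → average rank (1+2)/2 = 1.5.
Site 2 values → pooled ranks: 551→1.5, 379→8, 326→10, 551→1.5
Rank sum = 1.5 + 8 + 10 + 1.5 = 21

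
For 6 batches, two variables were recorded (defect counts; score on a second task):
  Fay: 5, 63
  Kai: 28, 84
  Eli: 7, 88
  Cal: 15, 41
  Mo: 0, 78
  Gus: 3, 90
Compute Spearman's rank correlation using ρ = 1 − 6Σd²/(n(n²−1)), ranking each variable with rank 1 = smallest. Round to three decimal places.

-0.200

Ranks of variable 1: 3, 6, 4, 5, 1, 2
Ranks of variable 2: 2, 4, 5, 1, 3, 6
d = r₁ − r₂: 1, 2, -1, 4, -2, -4
d²: 1, 4, 1, 16, 4, 16; Σd² = 42
ρ = 1 − 6·42/(6·35) = 1 − 252/210 = -0.200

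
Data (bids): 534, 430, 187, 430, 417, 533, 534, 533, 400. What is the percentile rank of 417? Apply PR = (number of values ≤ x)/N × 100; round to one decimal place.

33.3

N = 9.
Strictly below 417: 2. Equal to 417: 1.
PR = 3/9 × 100 = 33.3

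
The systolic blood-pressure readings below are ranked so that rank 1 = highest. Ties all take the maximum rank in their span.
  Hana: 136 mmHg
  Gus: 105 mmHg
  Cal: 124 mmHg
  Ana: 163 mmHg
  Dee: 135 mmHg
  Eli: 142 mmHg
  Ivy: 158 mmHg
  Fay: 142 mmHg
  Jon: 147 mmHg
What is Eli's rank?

5

Sorted (descending): 163, 158, 147, 142, 142, 136, 135, 124, 105
The 2 values of 142 occupy positions 4–5 → each gets rank 5.
Eli has value 142 mmHg → rank 5.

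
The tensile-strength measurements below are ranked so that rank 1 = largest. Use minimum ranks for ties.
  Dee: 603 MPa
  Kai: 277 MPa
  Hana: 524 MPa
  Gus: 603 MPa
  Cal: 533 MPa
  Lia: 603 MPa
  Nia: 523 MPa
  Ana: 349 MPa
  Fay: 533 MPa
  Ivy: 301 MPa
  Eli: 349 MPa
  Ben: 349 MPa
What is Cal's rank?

Sorted (descending): 603, 603, 603, 533, 533, 524, 523, 349, 349, 349, 301, 277
The 3 values of 603 occupy positions 1–3 → each gets rank 1.
The 2 values of 533 occupy positions 4–5 → each gets rank 4.
The 3 values of 349 occupy positions 8–10 → each gets rank 8.
Cal has value 533 MPa → rank 4.

4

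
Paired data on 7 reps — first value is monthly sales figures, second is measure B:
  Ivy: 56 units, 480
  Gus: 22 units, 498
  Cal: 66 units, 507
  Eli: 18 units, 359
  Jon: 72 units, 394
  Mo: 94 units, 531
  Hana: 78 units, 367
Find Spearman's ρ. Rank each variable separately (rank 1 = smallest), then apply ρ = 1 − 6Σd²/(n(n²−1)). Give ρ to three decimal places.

Ranks of variable 1: 3, 2, 4, 1, 5, 7, 6
Ranks of variable 2: 4, 5, 6, 1, 3, 7, 2
d = r₁ − r₂: -1, -3, -2, 0, 2, 0, 4
d²: 1, 9, 4, 0, 4, 0, 16; Σd² = 34
ρ = 1 − 6·34/(7·48) = 1 − 204/336 = 0.393

0.393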